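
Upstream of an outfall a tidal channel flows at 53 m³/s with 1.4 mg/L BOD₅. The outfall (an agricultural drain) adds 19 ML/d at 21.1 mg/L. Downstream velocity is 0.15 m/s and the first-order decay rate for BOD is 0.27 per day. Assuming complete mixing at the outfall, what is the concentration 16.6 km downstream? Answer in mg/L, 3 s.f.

19 ML/d = 0.2199 m³/s.
After complete mixing, C₀ = (0.2199·21.1 + 53·1.4) / 53.22 = 1.481 mg/L.
Travel time t = 1.66e+04 m / 0.15 m/s = 1.107e+05 s = 1.281 d.
C = 1.481·exp(−0.27·1.281) = 1.481·0.7076 = 1.048 mg/L.

1.05 mg/L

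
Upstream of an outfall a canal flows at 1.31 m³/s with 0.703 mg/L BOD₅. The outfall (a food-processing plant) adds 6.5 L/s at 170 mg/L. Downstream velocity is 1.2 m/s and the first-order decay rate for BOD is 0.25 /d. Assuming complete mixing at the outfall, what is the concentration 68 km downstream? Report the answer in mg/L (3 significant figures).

6.5 L/s = 0.0065 m³/s.
After complete mixing, C₀ = (0.0065·170 + 1.31·0.703) / 1.317 = 1.539 mg/L.
Travel time t = 6.8e+04 m / 1.2 m/s = 5.667e+04 s = 0.6559 d.
C = 1.539·exp(−0.25·0.6559) = 1.539·0.8488 = 1.306 mg/L.

1.31 mg/L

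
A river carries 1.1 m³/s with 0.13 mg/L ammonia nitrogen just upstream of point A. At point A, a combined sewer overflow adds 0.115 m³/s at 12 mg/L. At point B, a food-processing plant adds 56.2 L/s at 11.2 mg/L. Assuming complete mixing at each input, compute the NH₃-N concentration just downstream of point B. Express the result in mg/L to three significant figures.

1.69 mg/L

After input A: C = (1.1·0.13 + 0.115·12) / 1.215 = 1.253 mg/L.
56.2 L/s = 0.0562 m³/s.
After input B: C = (1.215·1.253 + 0.0562·11.2) / 1.271 = 1.693 mg/L.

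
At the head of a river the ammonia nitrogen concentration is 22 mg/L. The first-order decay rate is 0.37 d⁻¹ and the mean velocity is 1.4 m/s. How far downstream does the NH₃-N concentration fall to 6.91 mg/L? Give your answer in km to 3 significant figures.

379 km

From C = C₀·e^(−kt), t = ln(C₀/C)/k = ln(22/6.91)/0.37 = 1.158/0.37 = 3.13 d.
Distance = v·t = 1.4 m/s × 2.704e+05 s = 3.786e+05 m = 378.6 km.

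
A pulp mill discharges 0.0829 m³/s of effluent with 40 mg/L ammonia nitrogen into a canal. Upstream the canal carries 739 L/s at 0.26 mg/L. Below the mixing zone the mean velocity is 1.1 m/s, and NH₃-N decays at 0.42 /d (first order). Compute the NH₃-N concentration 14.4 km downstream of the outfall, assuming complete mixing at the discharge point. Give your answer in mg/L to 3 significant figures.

4.01 mg/L

739 L/s = 0.739 m³/s.
After complete mixing, C₀ = (0.0829·40 + 0.739·0.26) / 0.8219 = 4.268 mg/L.
Travel time t = 1.44e+04 m / 1.1 m/s = 1.309e+04 s = 0.1515 d.
C = 4.268·exp(−0.42·0.1515) = 4.268·0.9383 = 4.005 mg/L.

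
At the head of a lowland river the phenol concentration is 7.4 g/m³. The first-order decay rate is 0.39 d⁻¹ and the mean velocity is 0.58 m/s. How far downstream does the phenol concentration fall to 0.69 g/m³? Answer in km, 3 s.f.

305 km

From C = C₀·e^(−kt), t = ln(C₀/C)/k = ln(7.4/0.69)/0.39 = 2.373/0.39 = 6.083 d.
Distance = v·t = 0.58 m/s × 5.256e+05 s = 3.049e+05 m = 304.9 km.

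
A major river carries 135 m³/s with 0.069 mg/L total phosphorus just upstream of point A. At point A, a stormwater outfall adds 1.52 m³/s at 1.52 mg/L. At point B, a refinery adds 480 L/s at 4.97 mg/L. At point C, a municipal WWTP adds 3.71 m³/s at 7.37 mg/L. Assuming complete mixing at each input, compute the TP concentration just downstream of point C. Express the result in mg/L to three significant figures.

After input A: C = (135·0.069 + 1.52·1.52) / 136.5 = 0.08516 mg/L.
480 L/s = 0.48 m³/s.
After input B: C = (136.5·0.08516 + 0.48·4.97) / 137 = 0.1023 mg/L.
After input C: C = (137·0.1023 + 3.71·7.37) / 140.7 = 0.2939 mg/L.

0.294 mg/L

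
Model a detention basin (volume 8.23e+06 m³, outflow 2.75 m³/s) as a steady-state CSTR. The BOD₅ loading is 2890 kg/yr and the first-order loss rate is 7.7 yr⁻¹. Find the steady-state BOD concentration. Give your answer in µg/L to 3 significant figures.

Outflow Q = 2.75 m³/s × 3.156e+07 s/yr = 8.678e+07 m³/yr.
Steady-state CSTR mass balance: W = Q·C + k·V·C, so C = W/(Q + kV).
Q + kV = 8.678e+07 + 7.7·8.23e+06 = 1.502e+08 m³/yr.
C = 2890/1.502e+08 = 1.925e-05 kg/m³ = 0.01925 mg/L = 19.25 µg/L.

19.2 µg/L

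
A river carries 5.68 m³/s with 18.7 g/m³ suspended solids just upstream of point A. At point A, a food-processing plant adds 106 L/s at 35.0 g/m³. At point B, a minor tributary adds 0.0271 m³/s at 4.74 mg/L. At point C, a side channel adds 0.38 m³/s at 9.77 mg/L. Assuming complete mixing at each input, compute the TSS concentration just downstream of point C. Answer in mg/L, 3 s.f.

18.4 mg/L

106 L/s = 0.106 m³/s.
After input A: C = (5.68·18.7 + 0.106·35) / 5.786 = 19 mg/L.
After input B: C = (5.786·19 + 0.0271·4.74) / 5.813 = 18.93 mg/L.
After input C: C = (5.813·18.93 + 0.38·9.77) / 6.193 = 18.37 mg/L.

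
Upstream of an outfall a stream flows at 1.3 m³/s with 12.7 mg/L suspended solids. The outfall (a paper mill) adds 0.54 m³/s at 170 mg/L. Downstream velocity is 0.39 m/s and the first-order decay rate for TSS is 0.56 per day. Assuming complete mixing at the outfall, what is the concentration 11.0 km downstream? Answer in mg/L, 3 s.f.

After complete mixing, C₀ = (0.54·170 + 1.3·12.7) / 1.84 = 58.86 mg/L.
Travel time t = 1.1e+04 m / 0.39 m/s = 2.821e+04 s = 0.3264 d.
C = 58.86·exp(−0.56·0.3264) = 58.86·0.8329 = 49.03 mg/L.

49.0 mg/L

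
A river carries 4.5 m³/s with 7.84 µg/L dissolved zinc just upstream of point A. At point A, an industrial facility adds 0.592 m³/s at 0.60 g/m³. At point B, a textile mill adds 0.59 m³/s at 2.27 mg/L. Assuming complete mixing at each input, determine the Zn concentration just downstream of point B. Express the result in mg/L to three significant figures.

0.304 mg/L

7.84 µg/L = 0.00784 mg/L.
After input A: C = (4.5·0.00784 + 0.592·0.6) / 5.092 = 0.07668 mg/L.
After input B: C = (5.092·0.07668 + 0.59·2.27) / 5.682 = 0.3044 mg/L.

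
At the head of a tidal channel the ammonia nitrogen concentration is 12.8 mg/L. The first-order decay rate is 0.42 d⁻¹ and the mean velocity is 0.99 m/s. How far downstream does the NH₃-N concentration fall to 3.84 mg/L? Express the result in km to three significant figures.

From C = C₀·e^(−kt), t = ln(C₀/C)/k = ln(12.8/3.84)/0.42 = 1.204/0.42 = 2.867 d.
Distance = v·t = 0.99 m/s × 2.477e+05 s = 2.452e+05 m = 245.2 km.

245 km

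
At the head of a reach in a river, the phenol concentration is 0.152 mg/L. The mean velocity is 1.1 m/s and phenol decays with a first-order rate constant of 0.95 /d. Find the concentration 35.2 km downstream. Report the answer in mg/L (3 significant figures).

Travel time t = 35.2 km / 1.1 m/s = 3.52e+04/1.1 = 3.2e+04 s = 0.3704 d.
First-order decay: C = 0.152·exp(−0.95·0.3704) = 0.152·0.7034 = 0.1069 mg/L.

0.107 mg/L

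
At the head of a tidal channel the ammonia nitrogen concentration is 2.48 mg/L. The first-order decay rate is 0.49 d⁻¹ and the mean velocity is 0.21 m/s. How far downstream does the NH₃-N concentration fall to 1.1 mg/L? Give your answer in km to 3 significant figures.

30.1 km

From C = C₀·e^(−kt), t = ln(C₀/C)/k = ln(2.48/1.1)/0.49 = 0.8129/0.49 = 1.659 d.
Distance = v·t = 0.21 m/s × 1.433e+05 s = 3.01e+04 m = 30.1 km.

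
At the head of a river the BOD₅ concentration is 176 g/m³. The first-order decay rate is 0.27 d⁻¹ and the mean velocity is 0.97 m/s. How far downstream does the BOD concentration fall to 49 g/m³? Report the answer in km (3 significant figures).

397 km

From C = C₀·e^(−kt), t = ln(C₀/C)/k = ln(176/49)/0.27 = 1.279/0.27 = 4.736 d.
Distance = v·t = 0.97 m/s × 4.092e+05 s = 3.969e+05 m = 396.9 km.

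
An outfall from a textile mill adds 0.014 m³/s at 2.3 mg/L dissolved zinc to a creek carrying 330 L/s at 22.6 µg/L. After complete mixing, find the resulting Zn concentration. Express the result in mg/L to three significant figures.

330 L/s = 0.33 m³/s.
22.6 µg/L = 0.0226 mg/L.
Conservation of mass across the mixing zone: C = (0.014·2.3 + 0.33·0.0226) / (0.014 + 0.33) = 0.03966/0.344 = 0.1153 mg/L.

0.115 mg/L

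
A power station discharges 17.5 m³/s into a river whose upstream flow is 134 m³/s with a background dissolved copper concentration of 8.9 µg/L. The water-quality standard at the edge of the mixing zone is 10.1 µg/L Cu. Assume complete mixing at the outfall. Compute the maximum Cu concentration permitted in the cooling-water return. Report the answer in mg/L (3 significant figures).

0.0193 mg/L

8.9 µg/L = 0.0089 mg/L.
10.1 µg/L = 0.0101 mg/L.
Mass balance: 0.0101·151.5 = 17.5·Cₑ + 134·0.0089.
Cₑ = (1.53 − 1.193) / 17.5 = 0.01929 mg/L.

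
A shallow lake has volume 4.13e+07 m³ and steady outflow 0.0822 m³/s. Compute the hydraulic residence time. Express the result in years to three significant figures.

15.9 yr

Q = 0.0822 m³/s × 3.156e+07 s/yr = 2.594e+06 m³/yr.
Hydraulic residence time τ = V/Q = 4.13e+07/2.594e+06 = 15.92 yr.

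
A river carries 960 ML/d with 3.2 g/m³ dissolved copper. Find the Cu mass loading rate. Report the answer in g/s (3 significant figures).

960 ML/d = 11.11 m³/s.
Mass flux = Q·C = 11.11 m³/s × 3.2 g/m³ = 35.56 g/s.

35.6 g/s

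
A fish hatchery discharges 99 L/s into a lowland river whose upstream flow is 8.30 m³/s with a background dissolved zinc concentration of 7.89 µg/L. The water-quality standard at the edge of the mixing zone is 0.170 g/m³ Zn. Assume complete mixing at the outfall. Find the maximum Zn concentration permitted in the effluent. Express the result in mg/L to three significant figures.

99 L/s = 0.099 m³/s.
7.89 µg/L = 0.00789 mg/L.
Mass balance: 0.17·8.399 = 0.099·Cₑ + 8.3·0.00789.
Cₑ = (1.428 − 0.06549) / 0.099 = 13.76 mg/L.

13.8 mg/L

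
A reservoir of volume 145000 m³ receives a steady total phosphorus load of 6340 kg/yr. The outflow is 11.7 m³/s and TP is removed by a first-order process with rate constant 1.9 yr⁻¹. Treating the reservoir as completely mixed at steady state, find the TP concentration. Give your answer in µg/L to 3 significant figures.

Outflow Q = 11.7 m³/s × 3.156e+07 s/yr = 3.692e+08 m³/yr.
Steady-state CSTR mass balance: W = Q·C + k·V·C, so C = W/(Q + kV).
Q + kV = 3.692e+08 + 1.9·145000 = 3.695e+08 m³/yr.
C = 6340/3.695e+08 = 1.716e-05 kg/m³ = 0.01716 mg/L = 17.16 µg/L.

17.2 µg/L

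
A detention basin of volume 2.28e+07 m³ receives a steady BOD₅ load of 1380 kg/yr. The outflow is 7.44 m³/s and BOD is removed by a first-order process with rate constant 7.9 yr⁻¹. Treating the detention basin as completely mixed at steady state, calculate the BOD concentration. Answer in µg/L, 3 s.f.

3.33 µg/L

Outflow Q = 7.44 m³/s × 3.156e+07 s/yr = 2.348e+08 m³/yr.
Steady-state CSTR mass balance: W = Q·C + k·V·C, so C = W/(Q + kV).
Q + kV = 2.348e+08 + 7.9·2.28e+07 = 4.149e+08 m³/yr.
C = 1380/4.149e+08 = 3.326e-06 kg/m³ = 0.003326 mg/L = 3.326 µg/L.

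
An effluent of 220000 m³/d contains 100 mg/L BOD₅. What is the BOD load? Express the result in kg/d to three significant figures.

220000 m³/d = 2.546 m³/s.
Mass flux = Q·C = 2.546 m³/s × 100 g/m³ = 254.6 g/s.
= 254.6 g/s × 86.4 = 2.2e+04 kg/d.

22000 kg/d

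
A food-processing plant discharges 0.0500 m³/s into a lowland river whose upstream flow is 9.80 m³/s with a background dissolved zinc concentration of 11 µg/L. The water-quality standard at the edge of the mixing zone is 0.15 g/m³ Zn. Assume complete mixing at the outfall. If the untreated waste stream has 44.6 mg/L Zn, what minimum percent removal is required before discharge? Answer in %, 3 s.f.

38.6 %

11 µg/L = 0.011 mg/L.
Mass balance: 0.15·9.85 = 0.05·Cₑ + 9.8·0.011.
Cₑ = (1.478 − 0.1078) / 0.05 = 27.39 mg/L.
Required removal = 1 − 27.39/44.6 = 38.58 %.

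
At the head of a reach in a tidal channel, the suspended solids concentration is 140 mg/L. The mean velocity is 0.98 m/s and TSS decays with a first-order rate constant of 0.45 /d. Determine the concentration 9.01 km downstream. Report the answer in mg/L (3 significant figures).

133 mg/L

Travel time t = 9.01 km / 0.98 m/s = 9010/0.98 = 9194 s = 0.1064 d.
First-order decay: C = 140·exp(−0.45·0.1064) = 140·0.9532 = 133.5 mg/L.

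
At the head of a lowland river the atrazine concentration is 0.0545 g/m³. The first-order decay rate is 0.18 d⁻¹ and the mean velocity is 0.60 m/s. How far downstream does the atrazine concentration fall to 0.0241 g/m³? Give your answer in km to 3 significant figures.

235 km

From C = C₀·e^(−kt), t = ln(C₀/C)/k = ln(0.0545/0.0241)/0.18 = 0.816/0.18 = 4.533 d.
Distance = v·t = 0.60 m/s × 3.917e+05 s = 2.35e+05 m = 235 km.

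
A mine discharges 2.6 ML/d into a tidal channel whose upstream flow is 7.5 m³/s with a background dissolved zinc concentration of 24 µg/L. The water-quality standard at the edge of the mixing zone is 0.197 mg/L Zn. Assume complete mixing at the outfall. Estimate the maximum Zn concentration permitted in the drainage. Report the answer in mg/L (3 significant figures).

2.6 ML/d = 0.03009 m³/s.
24 µg/L = 0.024 mg/L.
Mass balance: 0.197·7.53 = 0.03009·Cₑ + 7.5·0.024.
Cₑ = (1.483 − 0.18) / 0.03009 = 43.31 mg/L.

43.3 mg/L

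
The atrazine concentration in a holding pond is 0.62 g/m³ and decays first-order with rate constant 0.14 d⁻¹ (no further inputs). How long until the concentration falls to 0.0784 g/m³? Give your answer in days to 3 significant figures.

t = ln(C₀/C)/k = ln(0.62/0.0784)/0.14 = 2.068/0.14 = 14.77 d.

14.8 d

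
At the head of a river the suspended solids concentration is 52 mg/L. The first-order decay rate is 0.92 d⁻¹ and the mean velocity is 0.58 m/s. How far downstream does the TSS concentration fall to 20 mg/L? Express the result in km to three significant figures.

From C = C₀·e^(−kt), t = ln(C₀/C)/k = ln(52/20)/0.92 = 0.9555/0.92 = 1.039 d.
Distance = v·t = 0.58 m/s × 8.973e+04 s = 5.205e+04 m = 52.05 km.

52.0 km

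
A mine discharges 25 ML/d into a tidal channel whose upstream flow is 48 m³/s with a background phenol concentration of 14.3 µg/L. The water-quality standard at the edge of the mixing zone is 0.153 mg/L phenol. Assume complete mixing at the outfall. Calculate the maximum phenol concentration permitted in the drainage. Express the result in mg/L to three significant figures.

23.2 mg/L

25 ML/d = 0.2894 m³/s.
14.3 µg/L = 0.0143 mg/L.
Mass balance: 0.153·48.29 = 0.2894·Cₑ + 48·0.0143.
Cₑ = (7.388 − 0.6864) / 0.2894 = 23.16 mg/L.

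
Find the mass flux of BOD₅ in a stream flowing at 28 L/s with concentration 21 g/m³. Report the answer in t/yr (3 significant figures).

28 L/s = 0.028 m³/s.
Mass flux = Q·C = 0.028 m³/s × 21 g/m³ = 0.588 g/s.
= 0.588 g/s × 31.56 = 18.56 t/yr.

18.6 t/yr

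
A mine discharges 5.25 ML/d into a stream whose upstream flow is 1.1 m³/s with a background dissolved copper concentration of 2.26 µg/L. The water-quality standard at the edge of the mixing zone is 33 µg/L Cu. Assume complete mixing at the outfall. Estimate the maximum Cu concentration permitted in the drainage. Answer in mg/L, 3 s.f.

5.25 ML/d = 0.06076 m³/s.
2.26 µg/L = 0.00226 mg/L.
33 µg/L = 0.033 mg/L.
Mass balance: 0.033·1.161 = 0.06076·Cₑ + 1.1·0.00226.
Cₑ = (0.03831 − 0.002486) / 0.06076 = 0.5895 mg/L.

0.589 mg/L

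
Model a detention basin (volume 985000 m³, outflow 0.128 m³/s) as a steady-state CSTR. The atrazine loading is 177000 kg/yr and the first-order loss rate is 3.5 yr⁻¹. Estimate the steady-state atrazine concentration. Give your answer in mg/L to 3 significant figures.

23.6 mg/L

Outflow Q = 0.128 m³/s × 3.156e+07 s/yr = 4.039e+06 m³/yr.
Steady-state CSTR mass balance: W = Q·C + k·V·C, so C = W/(Q + kV).
Q + kV = 4.039e+06 + 3.5·985000 = 7.487e+06 m³/yr.
C = 177000/7.487e+06 = 0.02364 kg/m³ = 23.64 mg/L.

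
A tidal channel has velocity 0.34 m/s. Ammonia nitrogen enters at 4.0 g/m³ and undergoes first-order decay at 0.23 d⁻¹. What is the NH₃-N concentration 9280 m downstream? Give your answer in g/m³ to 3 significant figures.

Travel time t = 9280 m / 0.34 m/s = 9280/0.34 = 2.729e+04 s = 0.3159 d.
First-order decay: C = 4.0·exp(−0.23·0.3159) = 4.0·0.9299 = 3.72 g/m³.

3.72 g/m³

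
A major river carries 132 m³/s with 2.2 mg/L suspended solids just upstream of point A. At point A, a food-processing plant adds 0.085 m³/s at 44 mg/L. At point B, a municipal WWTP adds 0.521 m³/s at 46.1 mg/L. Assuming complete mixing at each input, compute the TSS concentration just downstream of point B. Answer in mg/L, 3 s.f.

2.40 mg/L

After input A: C = (132·2.2 + 0.085·44) / 132.1 = 2.227 mg/L.
After input B: C = (132.1·2.227 + 0.521·46.1) / 132.6 = 2.399 mg/L.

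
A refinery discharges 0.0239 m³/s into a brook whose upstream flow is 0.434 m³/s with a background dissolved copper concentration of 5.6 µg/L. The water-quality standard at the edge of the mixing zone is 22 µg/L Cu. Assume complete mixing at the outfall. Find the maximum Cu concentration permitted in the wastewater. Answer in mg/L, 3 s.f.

0.320 mg/L

5.6 µg/L = 0.0056 mg/L.
22 µg/L = 0.022 mg/L.
Mass balance: 0.022·0.4579 = 0.0239·Cₑ + 0.434·0.0056.
Cₑ = (0.01007 − 0.00243) / 0.0239 = 0.3198 mg/L.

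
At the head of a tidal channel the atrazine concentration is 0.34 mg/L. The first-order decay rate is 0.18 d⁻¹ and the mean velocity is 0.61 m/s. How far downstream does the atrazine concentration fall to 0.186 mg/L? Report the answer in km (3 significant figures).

177 km

From C = C₀·e^(−kt), t = ln(C₀/C)/k = ln(0.34/0.186)/0.18 = 0.6032/0.18 = 3.351 d.
Distance = v·t = 0.61 m/s × 2.895e+05 s = 1.766e+05 m = 176.6 km.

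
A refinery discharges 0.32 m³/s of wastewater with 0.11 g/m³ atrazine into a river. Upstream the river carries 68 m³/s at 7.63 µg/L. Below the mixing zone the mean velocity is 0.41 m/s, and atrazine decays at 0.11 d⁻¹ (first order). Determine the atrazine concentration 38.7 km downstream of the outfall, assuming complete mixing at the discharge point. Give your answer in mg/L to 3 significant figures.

7.63 µg/L = 0.00763 mg/L.
After complete mixing, C₀ = (0.32·0.11 + 68·0.00763) / 68.32 = 0.008109 mg/L.
Travel time t = 3.87e+04 m / 0.41 m/s = 9.439e+04 s = 1.092 d.
C = 0.008109·exp(−0.11·1.092) = 0.008109·0.8868 = 0.007191 mg/L.

0.00719 mg/L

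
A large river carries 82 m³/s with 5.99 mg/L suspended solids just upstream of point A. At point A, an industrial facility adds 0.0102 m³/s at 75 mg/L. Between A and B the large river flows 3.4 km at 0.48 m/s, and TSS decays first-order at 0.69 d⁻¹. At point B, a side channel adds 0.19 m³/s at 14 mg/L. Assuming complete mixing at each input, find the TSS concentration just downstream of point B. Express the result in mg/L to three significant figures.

5.69 mg/L

After input A: C = (82·5.99 + 0.0102·75) / 82.01 = 5.999 mg/L.
Over the 3.4 km reach to input B (t = 7083 s = 0.08198 d), decay gives C = 5.999·exp(−0.69·0.08198) = 5.669 mg/L.
After input B: C = (82.01·5.669 + 0.19·14) / 82.2 = 5.688 mg/L.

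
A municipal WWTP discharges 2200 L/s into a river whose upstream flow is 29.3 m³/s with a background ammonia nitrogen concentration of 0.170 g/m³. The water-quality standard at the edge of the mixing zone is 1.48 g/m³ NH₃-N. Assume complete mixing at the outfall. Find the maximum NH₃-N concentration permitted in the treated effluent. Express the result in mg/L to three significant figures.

18.9 mg/L

2200 L/s = 2.2 m³/s.
Mass balance: 1.48·31.5 = 2.2·Cₑ + 29.3·0.17.
Cₑ = (46.62 − 4.981) / 2.2 = 18.93 mg/L.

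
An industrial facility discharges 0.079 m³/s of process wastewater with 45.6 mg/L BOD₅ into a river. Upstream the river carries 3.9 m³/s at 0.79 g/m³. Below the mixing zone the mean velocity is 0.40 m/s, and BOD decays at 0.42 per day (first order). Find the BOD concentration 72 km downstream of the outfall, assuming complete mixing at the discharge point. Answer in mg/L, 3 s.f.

After complete mixing, C₀ = (0.079·45.6 + 3.9·0.79) / 3.979 = 1.68 mg/L.
Travel time t = 7.2e+04 m / 0.40 m/s = 1.8e+05 s = 2.083 d.
C = 1.68·exp(−0.42·2.083) = 1.68·0.4169 = 0.7002 mg/L.

0.700 mg/L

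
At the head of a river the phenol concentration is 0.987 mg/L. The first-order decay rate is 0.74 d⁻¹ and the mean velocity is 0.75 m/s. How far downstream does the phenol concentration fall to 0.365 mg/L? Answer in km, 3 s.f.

From C = C₀·e^(−kt), t = ln(C₀/C)/k = ln(0.987/0.365)/0.74 = 0.9948/0.74 = 1.344 d.
Distance = v·t = 0.75 m/s × 1.161e+05 s = 8.711e+04 m = 87.11 km.

87.1 km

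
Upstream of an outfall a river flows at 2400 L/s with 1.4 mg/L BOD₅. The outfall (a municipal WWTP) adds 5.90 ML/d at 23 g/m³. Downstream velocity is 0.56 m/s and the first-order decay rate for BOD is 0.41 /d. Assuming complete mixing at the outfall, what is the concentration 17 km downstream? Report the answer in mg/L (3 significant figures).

1.73 mg/L

5.90 ML/d = 0.06829 m³/s.
2400 L/s = 2.4 m³/s.
After complete mixing, C₀ = (0.06829·23 + 2.4·1.4) / 2.468 = 1.998 mg/L.
Travel time t = 1.7e+04 m / 0.56 m/s = 3.036e+04 s = 0.3514 d.
C = 1.998·exp(−0.41·0.3514) = 1.998·0.8658 = 1.73 mg/L.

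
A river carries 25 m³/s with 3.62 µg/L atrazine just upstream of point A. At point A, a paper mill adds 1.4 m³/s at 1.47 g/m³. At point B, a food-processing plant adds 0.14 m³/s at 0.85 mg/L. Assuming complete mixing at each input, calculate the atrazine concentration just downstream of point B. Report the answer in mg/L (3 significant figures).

3.62 µg/L = 0.00362 mg/L.
After input A: C = (25·0.00362 + 1.4·1.47) / 26.4 = 0.08138 mg/L.
After input B: C = (26.4·0.08138 + 0.14·0.85) / 26.54 = 0.08544 mg/L.

0.0854 mg/L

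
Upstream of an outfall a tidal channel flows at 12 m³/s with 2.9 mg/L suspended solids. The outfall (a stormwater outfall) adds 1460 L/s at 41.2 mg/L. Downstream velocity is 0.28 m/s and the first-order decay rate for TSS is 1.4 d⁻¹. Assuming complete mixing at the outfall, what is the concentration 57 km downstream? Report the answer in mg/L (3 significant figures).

0.261 mg/L

1460 L/s = 1.46 m³/s.
After complete mixing, C₀ = (1.46·41.2 + 12·2.9) / 13.46 = 7.054 mg/L.
Travel time t = 5.7e+04 m / 0.28 m/s = 2.036e+05 s = 2.356 d.
C = 7.054·exp(−1.4·2.356) = 7.054·0.03693 = 0.2605 mg/L.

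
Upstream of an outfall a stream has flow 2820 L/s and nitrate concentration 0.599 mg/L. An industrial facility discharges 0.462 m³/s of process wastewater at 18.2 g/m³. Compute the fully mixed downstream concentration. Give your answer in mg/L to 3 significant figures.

3.08 mg/L

2820 L/s = 2.82 m³/s.
Conservation of mass across the mixing zone: C = (0.462·18.2 + 2.82·0.599) / (0.462 + 2.82) = 10.1/3.282 = 3.077 mg/L.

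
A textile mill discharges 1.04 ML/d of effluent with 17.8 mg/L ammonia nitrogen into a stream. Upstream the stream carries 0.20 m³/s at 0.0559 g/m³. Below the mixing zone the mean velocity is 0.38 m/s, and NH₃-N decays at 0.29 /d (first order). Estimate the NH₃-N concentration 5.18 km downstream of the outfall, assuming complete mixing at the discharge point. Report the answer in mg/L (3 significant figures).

1.04 ML/d = 0.01204 m³/s.
After complete mixing, C₀ = (0.01204·17.8 + 0.2·0.0559) / 0.212 = 1.063 mg/L.
Travel time t = 5180 m / 0.38 m/s = 1.363e+04 s = 0.1578 d.
C = 1.063·exp(−0.29·0.1578) = 1.063·0.9553 = 1.016 mg/L.

1.02 mg/L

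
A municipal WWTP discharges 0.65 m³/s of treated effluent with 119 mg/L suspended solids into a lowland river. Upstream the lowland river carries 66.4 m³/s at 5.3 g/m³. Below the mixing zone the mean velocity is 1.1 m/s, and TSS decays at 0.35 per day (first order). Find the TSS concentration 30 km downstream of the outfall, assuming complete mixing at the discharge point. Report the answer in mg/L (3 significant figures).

5.73 mg/L

After complete mixing, C₀ = (0.65·119 + 66.4·5.3) / 67.05 = 6.402 mg/L.
Travel time t = 3e+04 m / 1.1 m/s = 2.727e+04 s = 0.3157 d.
C = 6.402·exp(−0.35·0.3157) = 6.402·0.8954 = 5.733 mg/L.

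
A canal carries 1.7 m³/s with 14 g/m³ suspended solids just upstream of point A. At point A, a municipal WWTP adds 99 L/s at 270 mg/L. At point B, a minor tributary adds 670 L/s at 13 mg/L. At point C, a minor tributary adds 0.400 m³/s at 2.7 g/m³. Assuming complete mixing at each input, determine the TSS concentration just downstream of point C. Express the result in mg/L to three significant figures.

21.0 mg/L

99 L/s = 0.099 m³/s.
After input A: C = (1.7·14 + 0.099·270) / 1.799 = 28.09 mg/L.
670 L/s = 0.67 m³/s.
After input B: C = (1.799·28.09 + 0.67·13) / 2.469 = 23.99 mg/L.
After input C: C = (2.469·23.99 + 0.4·2.7) / 2.869 = 21.02 mg/L.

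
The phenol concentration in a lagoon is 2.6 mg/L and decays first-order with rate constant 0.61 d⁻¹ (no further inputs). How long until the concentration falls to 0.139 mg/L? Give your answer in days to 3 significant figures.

4.80 d

t = ln(C₀/C)/k = ln(2.6/0.139)/0.61 = 2.929/0.61 = 4.801 d.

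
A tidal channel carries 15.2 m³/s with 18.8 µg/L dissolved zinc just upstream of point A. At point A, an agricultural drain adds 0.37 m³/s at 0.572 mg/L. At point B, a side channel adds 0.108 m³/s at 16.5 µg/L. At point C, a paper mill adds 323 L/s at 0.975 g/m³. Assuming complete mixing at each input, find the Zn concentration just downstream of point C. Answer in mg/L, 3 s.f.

0.0509 mg/L

18.8 µg/L = 0.0188 mg/L.
After input A: C = (15.2·0.0188 + 0.37·0.572) / 15.57 = 0.03195 mg/L.
16.5 µg/L = 0.0165 mg/L.
After input B: C = (15.57·0.03195 + 0.108·0.0165) / 15.68 = 0.03184 mg/L.
323 L/s = 0.323 m³/s.
After input C: C = (15.68·0.03184 + 0.323·0.975) / 16 = 0.05088 mg/L.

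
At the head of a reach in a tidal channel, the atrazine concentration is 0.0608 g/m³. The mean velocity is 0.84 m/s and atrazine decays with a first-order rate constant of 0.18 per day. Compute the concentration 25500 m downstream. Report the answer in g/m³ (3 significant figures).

0.0571 g/m³

Travel time t = 25500 m / 0.84 m/s = 2.55e+04/0.84 = 3.036e+04 s = 0.3514 d.
First-order decay: C = 0.0608·exp(−0.18·0.3514) = 0.0608·0.9387 = 0.05707 g/m³.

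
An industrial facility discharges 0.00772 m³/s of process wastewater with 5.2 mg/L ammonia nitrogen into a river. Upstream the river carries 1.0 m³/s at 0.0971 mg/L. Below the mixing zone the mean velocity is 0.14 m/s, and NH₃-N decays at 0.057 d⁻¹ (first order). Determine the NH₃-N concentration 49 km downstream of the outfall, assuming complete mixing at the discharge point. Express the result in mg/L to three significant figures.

0.108 mg/L

After complete mixing, C₀ = (0.00772·5.2 + 1·0.0971) / 1.008 = 0.1362 mg/L.
Travel time t = 4.9e+04 m / 0.14 m/s = 3.5e+05 s = 4.051 d.
C = 0.1362·exp(−0.057·4.051) = 0.1362·0.7938 = 0.1081 mg/L.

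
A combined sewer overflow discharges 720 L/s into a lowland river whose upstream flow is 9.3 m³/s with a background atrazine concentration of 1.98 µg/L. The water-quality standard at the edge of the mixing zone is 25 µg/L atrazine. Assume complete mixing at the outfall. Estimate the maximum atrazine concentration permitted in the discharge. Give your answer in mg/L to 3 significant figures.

720 L/s = 0.72 m³/s.
1.98 µg/L = 0.00198 mg/L.
25 µg/L = 0.025 mg/L.
Mass balance: 0.025·10.02 = 0.72·Cₑ + 9.3·0.00198.
Cₑ = (0.2505 − 0.01841) / 0.72 = 0.3223 mg/L.

0.322 mg/L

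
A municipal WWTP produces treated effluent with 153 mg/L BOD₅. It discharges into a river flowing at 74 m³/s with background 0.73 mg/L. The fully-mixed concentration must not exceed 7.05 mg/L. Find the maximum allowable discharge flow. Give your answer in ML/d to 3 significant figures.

Mass balance at complete mixing: C_std·(Q_w + Q_r) = Q_w·C_e + Q_r·C_b.
Rearranging, Q_w = Q_r·(C_std − C_b)/(C_e − C_std) = 74·(7.05 − 0.73) / (153 − 7.05) = 3.204 m³/s.
= 276.9 ML/d.

277 ML/d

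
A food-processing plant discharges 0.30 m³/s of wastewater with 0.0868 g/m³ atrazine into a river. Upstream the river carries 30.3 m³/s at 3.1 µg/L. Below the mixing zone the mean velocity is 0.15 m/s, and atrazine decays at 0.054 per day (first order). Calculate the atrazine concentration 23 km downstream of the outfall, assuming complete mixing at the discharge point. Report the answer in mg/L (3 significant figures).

0.00356 mg/L

3.1 µg/L = 0.0031 mg/L.
After complete mixing, C₀ = (0.3·0.0868 + 30.3·0.0031) / 30.6 = 0.003921 mg/L.
Travel time t = 2.3e+04 m / 0.15 m/s = 1.533e+05 s = 1.775 d.
C = 0.003921·exp(−0.054·1.775) = 0.003921·0.9086 = 0.003562 mg/L.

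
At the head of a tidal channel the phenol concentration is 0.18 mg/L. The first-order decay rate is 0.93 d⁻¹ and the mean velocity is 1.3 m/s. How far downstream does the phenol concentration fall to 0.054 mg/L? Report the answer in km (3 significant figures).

From C = C₀·e^(−kt), t = ln(C₀/C)/k = ln(0.18/0.054)/0.93 = 1.204/0.93 = 1.295 d.
Distance = v·t = 1.3 m/s × 1.119e+05 s = 1.454e+05 m = 145.4 km.

145 km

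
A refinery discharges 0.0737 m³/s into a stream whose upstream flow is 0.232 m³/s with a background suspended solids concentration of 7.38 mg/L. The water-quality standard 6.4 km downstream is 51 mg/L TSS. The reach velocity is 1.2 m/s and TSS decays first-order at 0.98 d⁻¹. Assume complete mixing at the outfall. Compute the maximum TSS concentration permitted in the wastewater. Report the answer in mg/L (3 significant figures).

202 mg/L

Travel time to the compliance point: t = 6400/1.2 = 5333 s = 0.06173 d; decay factor exp(−0.98·0.06173) = 0.9413.
So the concentration just after mixing may be at most 51/0.9413 = 54.18 mg/L.
Mass balance: 54.18·0.3057 = 0.0737·Cₑ + 0.232·7.38.
Cₑ = (16.56 − 1.712) / 0.0737 = 201.5 mg/L.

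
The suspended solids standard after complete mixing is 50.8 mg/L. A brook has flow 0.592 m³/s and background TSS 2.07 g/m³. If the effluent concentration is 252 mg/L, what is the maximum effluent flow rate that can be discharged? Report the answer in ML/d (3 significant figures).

Mass balance at complete mixing: C_std·(Q_w + Q_r) = Q_w·C_e + Q_r·C_b.
Rearranging, Q_w = Q_r·(C_std − C_b)/(C_e − C_std) = 0.592·(50.8 − 2.07) / (252 − 50.8) = 0.1434 m³/s.
= 12.39 ML/d.

12.4 ML/d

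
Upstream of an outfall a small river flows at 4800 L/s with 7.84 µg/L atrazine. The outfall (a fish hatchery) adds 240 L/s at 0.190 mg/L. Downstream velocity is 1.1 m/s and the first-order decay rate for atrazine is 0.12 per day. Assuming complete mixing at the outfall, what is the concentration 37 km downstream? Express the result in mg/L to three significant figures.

0.0158 mg/L

240 L/s = 0.24 m³/s.
4800 L/s = 4.8 m³/s.
7.84 µg/L = 0.00784 mg/L.
After complete mixing, C₀ = (0.24·0.19 + 4.8·0.00784) / 5.04 = 0.01651 mg/L.
Travel time t = 3.7e+04 m / 1.1 m/s = 3.364e+04 s = 0.3893 d.
C = 0.01651·exp(−0.12·0.3893) = 0.01651·0.9544 = 0.01576 mg/L.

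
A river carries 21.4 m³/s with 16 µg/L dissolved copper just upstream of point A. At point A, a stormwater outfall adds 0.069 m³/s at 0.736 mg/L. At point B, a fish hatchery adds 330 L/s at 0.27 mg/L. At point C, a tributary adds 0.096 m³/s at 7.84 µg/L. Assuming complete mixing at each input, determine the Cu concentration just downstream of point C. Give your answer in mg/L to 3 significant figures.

0.0221 mg/L

16 µg/L = 0.016 mg/L.
After input A: C = (21.4·0.016 + 0.069·0.736) / 21.47 = 0.01831 mg/L.
330 L/s = 0.33 m³/s.
After input B: C = (21.47·0.01831 + 0.33·0.27) / 21.8 = 0.02212 mg/L.
7.84 µg/L = 0.00784 mg/L.
After input C: C = (21.8·0.02212 + 0.096·0.00784) / 21.89 = 0.02206 mg/L.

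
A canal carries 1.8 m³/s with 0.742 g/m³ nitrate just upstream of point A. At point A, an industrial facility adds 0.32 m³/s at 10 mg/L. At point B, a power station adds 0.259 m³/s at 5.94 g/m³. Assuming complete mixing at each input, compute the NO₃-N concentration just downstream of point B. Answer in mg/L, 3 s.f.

2.55 mg/L

After input A: C = (1.8·0.742 + 0.32·10) / 2.12 = 2.139 mg/L.
After input B: C = (2.12·2.139 + 0.259·5.94) / 2.379 = 2.553 mg/L.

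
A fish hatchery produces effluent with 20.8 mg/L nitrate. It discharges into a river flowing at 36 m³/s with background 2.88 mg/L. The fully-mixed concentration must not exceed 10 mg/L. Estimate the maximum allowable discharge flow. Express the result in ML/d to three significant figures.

Mass balance at complete mixing: C_std·(Q_w + Q_r) = Q_w·C_e + Q_r·C_b.
Rearranging, Q_w = Q_r·(C_std − C_b)/(C_e − C_std) = 36·(10 − 2.88) / (20.8 − 10) = 23.73 m³/s.
= 2051 ML/d.

2050 ML/d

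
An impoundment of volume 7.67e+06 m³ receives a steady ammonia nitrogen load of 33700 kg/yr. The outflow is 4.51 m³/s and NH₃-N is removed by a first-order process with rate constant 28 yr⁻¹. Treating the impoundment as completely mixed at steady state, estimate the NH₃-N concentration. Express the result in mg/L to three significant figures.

Outflow Q = 4.51 m³/s × 3.156e+07 s/yr = 1.423e+08 m³/yr.
Steady-state CSTR mass balance: W = Q·C + k·V·C, so C = W/(Q + kV).
Q + kV = 1.423e+08 + 28·7.67e+06 = 3.571e+08 m³/yr.
C = 33700/3.571e+08 = 9.438e-05 kg/m³ = 0.09438 mg/L.

0.0944 mg/L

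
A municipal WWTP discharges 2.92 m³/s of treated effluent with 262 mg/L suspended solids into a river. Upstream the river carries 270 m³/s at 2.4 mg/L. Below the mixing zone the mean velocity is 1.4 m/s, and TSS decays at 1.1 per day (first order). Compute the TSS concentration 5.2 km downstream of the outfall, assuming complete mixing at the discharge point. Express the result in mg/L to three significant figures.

After complete mixing, C₀ = (2.92·262 + 270·2.4) / 272.9 = 5.177 mg/L.
Travel time t = 5200 m / 1.4 m/s = 3714 s = 0.04299 d.
C = 5.177·exp(−1.1·0.04299) = 5.177·0.9538 = 4.938 mg/L.

4.94 mg/L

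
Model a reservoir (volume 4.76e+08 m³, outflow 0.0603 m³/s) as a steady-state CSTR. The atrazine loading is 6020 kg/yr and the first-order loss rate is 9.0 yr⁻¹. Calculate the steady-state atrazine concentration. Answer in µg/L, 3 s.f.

Outflow Q = 0.0603 m³/s × 3.156e+07 s/yr = 1.903e+06 m³/yr.
Steady-state CSTR mass balance: W = Q·C + k·V·C, so C = W/(Q + kV).
Q + kV = 1.903e+06 + 9.0·4.76e+08 = 4.286e+09 m³/yr.
C = 6020/4.286e+09 = 1.405e-06 kg/m³ = 0.001405 mg/L = 1.405 µg/L.

1.40 µg/L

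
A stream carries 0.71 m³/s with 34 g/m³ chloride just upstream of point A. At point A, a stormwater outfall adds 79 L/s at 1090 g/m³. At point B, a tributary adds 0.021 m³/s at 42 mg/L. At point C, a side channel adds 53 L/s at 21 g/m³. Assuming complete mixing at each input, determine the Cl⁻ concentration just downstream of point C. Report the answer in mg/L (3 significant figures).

130 mg/L

79 L/s = 0.079 m³/s.
After input A: C = (0.71·34 + 0.079·1090) / 0.789 = 139.7 mg/L.
After input B: C = (0.789·139.7 + 0.021·42) / 0.81 = 137.2 mg/L.
53 L/s = 0.053 m³/s.
After input C: C = (0.81·137.2 + 0.053·21) / 0.863 = 130.1 mg/L.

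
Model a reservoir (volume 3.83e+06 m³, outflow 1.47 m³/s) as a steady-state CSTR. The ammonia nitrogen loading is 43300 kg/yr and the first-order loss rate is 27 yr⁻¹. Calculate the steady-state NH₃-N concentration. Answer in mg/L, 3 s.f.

Outflow Q = 1.47 m³/s × 3.156e+07 s/yr = 4.639e+07 m³/yr.
Steady-state CSTR mass balance: W = Q·C + k·V·C, so C = W/(Q + kV).
Q + kV = 4.639e+07 + 27·3.83e+06 = 1.498e+08 m³/yr.
C = 43300/1.498e+08 = 0.0002891 kg/m³ = 0.2891 mg/L.

0.289 mg/L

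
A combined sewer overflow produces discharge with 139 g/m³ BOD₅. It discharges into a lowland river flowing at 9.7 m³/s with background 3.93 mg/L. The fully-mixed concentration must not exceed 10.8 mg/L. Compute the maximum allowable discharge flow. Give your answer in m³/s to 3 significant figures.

0.520 m³/s

Mass balance at complete mixing: C_std·(Q_w + Q_r) = Q_w·C_e + Q_r·C_b.
Rearranging, Q_w = Q_r·(C_std − C_b)/(C_e − C_std) = 9.7·(10.8 − 3.93) / (139 − 10.8) = 0.5198 m³/s.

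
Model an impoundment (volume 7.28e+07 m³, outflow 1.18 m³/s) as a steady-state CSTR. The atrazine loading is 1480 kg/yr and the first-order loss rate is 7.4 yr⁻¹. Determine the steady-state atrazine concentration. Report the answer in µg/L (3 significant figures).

2.57 µg/L

Outflow Q = 1.18 m³/s × 3.156e+07 s/yr = 3.724e+07 m³/yr.
Steady-state CSTR mass balance: W = Q·C + k·V·C, so C = W/(Q + kV).
Q + kV = 3.724e+07 + 7.4·7.28e+07 = 5.76e+08 m³/yr.
C = 1480/5.76e+08 = 2.57e-06 kg/m³ = 0.00257 mg/L = 2.57 µg/L.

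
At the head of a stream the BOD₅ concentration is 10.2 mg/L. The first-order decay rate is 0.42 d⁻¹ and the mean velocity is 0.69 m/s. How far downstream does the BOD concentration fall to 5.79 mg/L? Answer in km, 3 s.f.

80.4 km

From C = C₀·e^(−kt), t = ln(C₀/C)/k = ln(10.2/5.79)/0.42 = 0.5663/0.42 = 1.348 d.
Distance = v·t = 0.69 m/s × 1.165e+05 s = 8.038e+04 m = 80.38 km.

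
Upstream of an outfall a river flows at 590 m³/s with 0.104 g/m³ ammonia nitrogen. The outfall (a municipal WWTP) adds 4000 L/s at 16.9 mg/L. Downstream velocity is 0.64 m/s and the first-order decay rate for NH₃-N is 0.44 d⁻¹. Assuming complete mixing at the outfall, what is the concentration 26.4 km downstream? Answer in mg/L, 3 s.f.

4000 L/s = 4 m³/s.
After complete mixing, C₀ = (4·16.9 + 590·0.104) / 594 = 0.2171 mg/L.
Travel time t = 2.64e+04 m / 0.64 m/s = 4.125e+04 s = 0.4774 d.
C = 0.2171·exp(−0.44·0.4774) = 0.2171·0.8105 = 0.176 mg/L.

0.176 mg/L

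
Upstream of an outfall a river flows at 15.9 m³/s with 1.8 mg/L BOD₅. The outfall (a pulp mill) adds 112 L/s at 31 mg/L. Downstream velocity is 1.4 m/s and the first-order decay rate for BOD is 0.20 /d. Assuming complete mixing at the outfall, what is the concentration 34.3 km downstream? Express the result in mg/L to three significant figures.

1.89 mg/L

112 L/s = 0.112 m³/s.
After complete mixing, C₀ = (0.112·31 + 15.9·1.8) / 16.01 = 2.004 mg/L.
Travel time t = 3.43e+04 m / 1.4 m/s = 2.45e+04 s = 0.2836 d.
C = 2.004·exp(−0.20·0.2836) = 2.004·0.9449 = 1.894 mg/L.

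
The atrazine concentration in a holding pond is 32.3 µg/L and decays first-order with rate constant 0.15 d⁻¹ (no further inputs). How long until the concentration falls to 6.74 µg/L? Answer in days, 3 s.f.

10.4 d

t = ln(C₀/C)/k = ln(32.3/6.74)/0.15 = 1.567/0.15 = 10.45 d.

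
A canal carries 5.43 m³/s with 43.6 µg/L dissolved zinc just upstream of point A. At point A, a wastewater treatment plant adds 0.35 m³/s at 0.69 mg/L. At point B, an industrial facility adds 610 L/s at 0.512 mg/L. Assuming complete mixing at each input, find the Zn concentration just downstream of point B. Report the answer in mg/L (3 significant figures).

0.124 mg/L

43.6 µg/L = 0.0436 mg/L.
After input A: C = (5.43·0.0436 + 0.35·0.69) / 5.78 = 0.08274 mg/L.
610 L/s = 0.61 m³/s.
After input B: C = (5.78·0.08274 + 0.61·0.512) / 6.39 = 0.1237 mg/L.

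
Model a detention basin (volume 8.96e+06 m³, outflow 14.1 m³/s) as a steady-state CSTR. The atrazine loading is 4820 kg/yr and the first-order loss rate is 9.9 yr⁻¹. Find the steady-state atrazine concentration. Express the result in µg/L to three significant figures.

Outflow Q = 14.1 m³/s × 3.156e+07 s/yr = 4.45e+08 m³/yr.
Steady-state CSTR mass balance: W = Q·C + k·V·C, so C = W/(Q + kV).
Q + kV = 4.45e+08 + 9.9·8.96e+06 = 5.337e+08 m³/yr.
C = 4820/5.337e+08 = 9.032e-06 kg/m³ = 0.009032 mg/L = 9.032 µg/L.

9.03 µg/L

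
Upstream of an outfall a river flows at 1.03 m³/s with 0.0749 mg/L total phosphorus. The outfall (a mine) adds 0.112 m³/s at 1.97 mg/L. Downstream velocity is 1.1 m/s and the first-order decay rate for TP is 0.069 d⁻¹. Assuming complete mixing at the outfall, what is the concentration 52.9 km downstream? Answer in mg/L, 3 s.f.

0.251 mg/L

After complete mixing, C₀ = (0.112·1.97 + 1.03·0.0749) / 1.142 = 0.2608 mg/L.
Travel time t = 5.29e+04 m / 1.1 m/s = 4.809e+04 s = 0.5566 d.
C = 0.2608·exp(−0.069·0.5566) = 0.2608·0.9623 = 0.2509 mg/L.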